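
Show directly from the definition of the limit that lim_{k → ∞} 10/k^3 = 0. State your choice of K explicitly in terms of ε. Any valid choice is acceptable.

K = (10/ε)^{1/3}

Suppose ε > 0. For k ≥ 1, |10/k^3 − 0| = 10/k^3.
10/k^3 < ε ⇔ k^3 > 10/ε ⇔ k > (10/ε)^{1/3}.
Take K = (10/ε)^{1/3}. Then k > K implies 10/k^3 < ε.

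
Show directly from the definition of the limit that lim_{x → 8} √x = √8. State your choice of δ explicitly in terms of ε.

δ = min(8, √8·ε)

Suppose ε > 0. We want δ > 0 such that 0 < |x − 8| < δ implies |√x − √8| < ε.
Rationalise: √x − √8 = (x − 8)/(√x + √8), so |√x − √8| = |x − 8|/(√x + √8).
Restrict δ ≤ 8 so that |x − 8| < 8 forces x > 0, and then √x + √8 > √8.
Hence |√x − √8| < |x − 8|/√8, which is < ε once |x − 8| < √8·ε.
Take δ = min(8, √8·ε). If 0 < |x − 8| < δ then x > 0 and |√x − √8| < |x − 8|/√8 < ε.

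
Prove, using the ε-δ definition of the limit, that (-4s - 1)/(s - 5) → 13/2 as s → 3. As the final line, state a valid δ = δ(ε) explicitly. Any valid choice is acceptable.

Let ε > 0 be given. We want δ > 0 with 0 < |s − 3| < δ ⇒ |(-4s - 1)/(s - 5) − (13/2)| < ε.
Combining over a common denominator, (-4s - 1)/(s - 5) − (13/2) = [(-4s - 1)·(-2) − (-13)·(s - 5)] / [(-2)·(s - 5)] = 21(s − 3) / ((-2)(s - 5)).
So |(-4s - 1)/(s - 5) − (13/2)| = 21|s − 3| / (2·|s − 5|).
Restrict δ ≤ 1. Then |s − 3| < 1 gives |s − 5| = |(s − 3) + (-2)| ≥ 2 − 1 = 1.
Hence |(-4s - 1)/(s - 5) − (13/2)| < 21|s − 3|/(2·1) = (21/2)|s − 3|, which is < ε once |s − 3| < (2/21)ε.
Take δ = min(1, (2/21)ε). Then 0 < |s − 3| < δ forces both bounds, so |(-4s - 1)/(s - 5) − (13/2)| < ε.

δ = min(1, (2/21)ε)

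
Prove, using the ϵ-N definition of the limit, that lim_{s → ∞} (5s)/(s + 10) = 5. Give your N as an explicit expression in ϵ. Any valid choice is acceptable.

Suppose ϵ > 0. We seek N > 0 such that s > N implies |(5s)/(s + 10) − 5| < ϵ.
(5s)/(s + 10) − 5 = ((5s) − 5(s + 10)) / ((s + 10)) = -50/((s + 10)).
For s > 0 we have s + 10 > s, so |(5s)/(s + 10) − 5| = 50/((s + 10)) < 50/(s) = 50/s.
Thus |(5s)/(s + 10) − 5| < ϵ whenever s > 50/ϵ.
Take N = 50/ϵ. If s > N then |(5s)/(s + 10) − 5| < 50/s < ϵ.

N = 50/ϵ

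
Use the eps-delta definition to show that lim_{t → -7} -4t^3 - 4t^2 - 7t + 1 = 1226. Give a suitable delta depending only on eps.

Let eps > 0 be given. We want delta > 0 such that 0 < |t + 7| < delta implies |(-4t^3 - 4t^2 - 7t + 1) − 1226| < eps.
(-4t^3 - 4t^2 - 7t + 1) − 1226 = -4t^3 - 4t^2 - 7t - 1225 = (t + 7)(-4t^2 + 24t - 175).
So |(-4t^3 - 4t^2 - 7t + 1) − 1226| = |t + 7|·|-4t^2 + 24t - 175|.
Assume first that |t + 7| < 1, so |t| < 8. Then |-4t^2 + 24t - 175| ≤ 4·8^2 + 24·8 + 175 = 623.
Hence |(-4t^3 - 4t^2 - 7t + 1) − 1226| ≤ 623|t + 7| < eps provided |t + 7| < eps/623.
Take delta = min(1, eps/623). Then 0 < |t + 7| < delta gives both |t + 7| < 1 and |t + 7| < eps/623, so |(-4t^3 - 4t^2 - 7t + 1) − 1226| < eps.

delta = min(1, eps/623)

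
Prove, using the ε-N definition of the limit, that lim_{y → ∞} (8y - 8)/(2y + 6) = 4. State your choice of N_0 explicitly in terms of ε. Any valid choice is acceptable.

N_0 = 16/ε

Let ε > 0 be given. We seek N_0 > 0 such that y > N_0 implies |(8y - 8)/(2y + 6) − 4| < ε.
(8y - 8)/(2y + 6) − 4 = (2(8y - 8) − 8(2y + 6)) / (2(2y + 6)) = -64/(2(2y + 6)).
For y > 0 we have 2y + 6 > 2y, so |(8y - 8)/(2y + 6) − 4| = 64/(2(2y + 6)) < 64/(2·2y) = 16/y.
Thus |(8y - 8)/(2y + 6) − 4| < ε whenever y > 16/ε.
Take N_0 = 16/ε. If y > N_0 then |(8y - 8)/(2y + 6) − 4| < 16/y < ε.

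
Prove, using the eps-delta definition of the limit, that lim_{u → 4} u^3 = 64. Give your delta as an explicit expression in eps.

Let eps > 0. We seek delta > 0 with 0 < |u − 4| < delta ⇒ |u^3 − 64| < eps.
Factor: u^3 − 64 = (u − 4)(u^2 + 4u + 16), so |u^3 − 64| = |u − 4|·|u^2 + 4u + 16|.
Restrict delta ≤ 1. Then |u − 4| < 1 gives |u| < 5, so by the triangle inequality |u^2 + 4u + 16| ≤ 5^2 + 4·5 + 16 = 61.
Hence |u^3 − 64| ≤ 61|u − 4|, which is < eps once |u − 4| < eps/61.
Take delta = min(1, eps/61). If 0 < |u − 4| < delta then both bounds hold and |u^3 − 64| ≤ 61|u − 4| < 61·(eps/61) = eps.

delta = min(1, eps/61)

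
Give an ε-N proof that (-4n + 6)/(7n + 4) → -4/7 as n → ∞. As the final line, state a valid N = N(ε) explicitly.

N = (58/49)/ε

Let ε > 0 be given. For n ≥ 1, |(-4n + 6)/(7n + 4) + 4/7| = |58|/(7(7n + 4)) = 58/(7(7n + 4)).
Since 7n + 4 ≥ 7n for n ≥ 1, this is ≤ 58/(7·7n) = (58/49)/n.
So |(-4n + 6)/(7n + 4) + 4/7| < ε whenever n > (58/49)/ε.
Take N = (58/49)/ε. If n > N then |(-4n + 6)/(7n + 4) + 4/7| ≤ (58/49)/n < ε.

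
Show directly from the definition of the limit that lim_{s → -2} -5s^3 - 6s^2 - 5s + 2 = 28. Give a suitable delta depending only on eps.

Let eps > 0. We want delta > 0 such that 0 < |s + 2| < delta implies |(-5s^3 - 6s^2 - 5s + 2) − 28| < eps.
(-5s^3 - 6s^2 - 5s + 2) − 28 = -5s^3 - 6s^2 - 5s - 26 = (s + 2)(-5s^2 + 4s - 13).
So |(-5s^3 - 6s^2 - 5s + 2) − 28| = |s + 2|·|-5s^2 + 4s - 13|.
Assume first that |s + 2| < 1, so |s| < 3. Then |-5s^2 + 4s - 13| ≤ 5·3^2 + 4·3 + 13 = 70.
Hence |(-5s^3 - 6s^2 - 5s + 2) − 28| ≤ 70|s + 2| < eps provided |s + 2| < eps/70.
Choosing delta = min(1, eps/70) ensures both conditions, hence |(-5s^3 - 6s^2 - 5s + 2) − 28| < eps.

delta = min(1, eps/70)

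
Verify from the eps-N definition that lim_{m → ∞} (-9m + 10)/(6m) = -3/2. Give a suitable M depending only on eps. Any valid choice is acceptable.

Fix eps > 0. For m ≥ 1, |(-9m + 10)/(6m) + 3/2| = |60|/(6(6m)) = 60/(6(6m)).
Since 6m ≥ 6m for m ≥ 1, this is ≤ 60/(6·6m) = (5/3)/m.
So |(-9m + 10)/(6m) + 3/2| < eps whenever m > (5/3)/eps.
Take M = (5/3)/eps. If m > M then |(-9m + 10)/(6m) + 3/2| ≤ (5/3)/m < eps.

M = (5/3)/eps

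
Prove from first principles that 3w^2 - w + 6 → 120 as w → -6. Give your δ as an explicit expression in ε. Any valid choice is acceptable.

Let ε > 0 be given. We want δ > 0 such that 0 < |w + 6| < δ implies |(3w^2 - w + 6) − 120| < ε.
(3w^2 - w + 6) − 120 = 3w^2 - w - 114 = (w + 6)(3w - 19).
So |(3w^2 - w + 6) − 120| = |w + 6|·|3w - 19|.
Require δ ≤ 1. Then |w + 6| < 1 gives |w| < 7, and by the triangle inequality |3w - 19| ≤ 3·7 + 19 = 40.
Hence |(3w^2 - w + 6) − 120| ≤ 40|w + 6| < ε provided |w + 6| < ε/40.
Take δ = min(1, ε/40). Then 0 < |w + 6| < δ gives both |w + 6| < 1 and |w + 6| < ε/40, so |(3w^2 - w + 6) − 120| < ε.

δ = min(1, ε/40)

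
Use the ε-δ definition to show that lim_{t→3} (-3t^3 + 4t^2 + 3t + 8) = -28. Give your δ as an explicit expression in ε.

δ = min(1, ε/80)

Fix ε > 0. We want δ > 0 such that 0 < |t − 3| < δ implies |(-3t^3 + 4t^2 + 3t + 8) + 28| < ε.
(-3t^3 + 4t^2 + 3t + 8) + 28 = -3t^3 + 4t^2 + 3t + 36 = (t − 3)(-3t^2 - 5t - 12).
So |(-3t^3 + 4t^2 + 3t + 8) + 28| = |t − 3|·|-3t^2 - 5t - 12|.
Require δ ≤ 1. Then |t − 3| < 1 gives |t| < 4, and by the triangle inequality |-3t^2 - 5t - 12| ≤ 3·4^2 + 5·4 + 12 = 80.
Hence |(-3t^3 + 4t^2 + 3t + 8) + 28| ≤ 80|t − 3| < ε provided |t − 3| < ε/80.
Choosing δ = min(1, ε/80) ensures both conditions, hence |(-3t^3 + 4t^2 + 3t + 8) + 28| < ε.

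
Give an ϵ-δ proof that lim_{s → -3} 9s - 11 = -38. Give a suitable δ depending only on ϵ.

Let ϵ > 0 be given. We need δ > 0 so that 0 < |s + 3| < δ implies |(9s - 11) + 38| < ϵ.
Since (9s - 11) + 38 = 9(s + 3), we have |(9s - 11) + 38| = 9|s + 3|.
So 9|s + 3| < ϵ exactly when |s + 3| < ϵ/9.
Take δ = ϵ/9. If 0 < |s + 3| < δ then |(9s - 11) + 38| = 9|s + 3| < 9·(ϵ/9) = ϵ.

δ = ϵ/9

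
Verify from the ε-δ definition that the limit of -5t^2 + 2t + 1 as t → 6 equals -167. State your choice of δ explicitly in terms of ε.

δ = min(2, ε/68)

Let ε > 0. We want δ > 0 such that 0 < |t − 6| < δ implies |(-5t^2 + 2t + 1) + 167| < ε.
(-5t^2 + 2t + 1) + 167 = -5t^2 + 2t + 168 = (t − 6)(-5t - 28).
So |(-5t^2 + 2t + 1) + 167| = |t − 6|·|-5t - 28|.
Require δ ≤ 2. Then |t − 6| < 2 gives |t| < 8, and by the triangle inequality |-5t - 28| ≤ 5·8 + 28 = 68.
Hence |(-5t^2 + 2t + 1) + 167| ≤ 68|t − 6| < ε provided |t − 6| < ε/68.
Take δ = min(2, ε/68). Then 0 < |t − 6| < δ gives both |t − 6| < 2 and |t − 6| < ε/68, so |(-5t^2 + 2t + 1) + 167| < ε.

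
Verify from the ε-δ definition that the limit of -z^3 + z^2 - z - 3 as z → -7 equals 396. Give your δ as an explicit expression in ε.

δ = min(1, ε/185)

Let ε > 0. We want δ > 0 such that 0 < |z + 7| < δ implies |(-z^3 + z^2 - z - 3) − 396| < ε.
(-z^3 + z^2 - z - 3) − 396 = -z^3 + z^2 - z - 399 = (z + 7)(-z^2 + 8z - 57).
So |(-z^3 + z^2 - z - 3) − 396| = |z + 7|·|-z^2 + 8z - 57|.
Assume first that |z + 7| < 1, so |z| < 8. Then |-z^2 + 8z - 57| ≤ 8^2 + 8·8 + 57 = 185.
Hence |(-z^3 + z^2 - z - 3) − 396| ≤ 185|z + 7| < ε provided |z + 7| < ε/185.
Take δ = min(1, ε/185). Then 0 < |z + 7| < δ gives both |z + 7| < 1 and |z + 7| < ε/185, so |(-z^3 + z^2 - z - 3) − 396| < ε.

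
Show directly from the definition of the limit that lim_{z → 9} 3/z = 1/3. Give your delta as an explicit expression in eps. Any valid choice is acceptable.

Suppose eps > 0. We seek delta > 0 such that 0 < |z − 9| < delta implies |3/z − (1/3)| < eps.
|3/z − (1/3)| = 3·|9 − z|/(9·|z|) = 3|z − 9|/(9|z|).
Require delta ≤ 9/2 so that |z| > 9 − 9/2 = 9/2, hence 9|z| > 81/2.
Then |3/z − (1/3)| < 3|z − 9|/(81/2), which is < eps when |z − 9| < (27/2)eps.
Take delta = min(9/2, (27/2)eps). Then 0 < |z − 9| < delta gives both |z − 9| < 9/2 and |z − 9| < (27/2)eps, so |3/z − (1/3)| < eps.

delta = min(9/2, (27/2)eps)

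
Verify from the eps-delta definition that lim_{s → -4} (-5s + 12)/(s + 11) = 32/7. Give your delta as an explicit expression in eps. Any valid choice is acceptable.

Let eps > 0 be given. We want delta > 0 with 0 < |s + 4| < delta ⇒ |(-5s + 12)/(s + 11) − (32/7)| < eps.
Combining over a common denominator, (-5s + 12)/(s + 11) − (32/7) = [(-5s + 12)·7 − 32·(s + 11)] / [7·(s + 11)] = -67(s + 4) / (7(s + 11)).
So |(-5s + 12)/(s + 11) − (32/7)| = 67|s + 4| / (7·|s + 11|).
Require delta ≤ 7/2, so |s + 11| ≥ |7| − |s + 4| > 7 − 7/2 = 7/2.
Hence |(-5s + 12)/(s + 11) − (32/7)| < 67|s + 4|/(7·(7/2)) = (134/49)|s + 4|, which is < eps once |s + 4| < (49/134)eps.
Take delta = min(7/2, (49/134)eps). Then 0 < |s + 4| < delta forces both bounds, so |(-5s + 12)/(s + 11) − (32/7)| < eps.

delta = min(7/2, (49/134)eps)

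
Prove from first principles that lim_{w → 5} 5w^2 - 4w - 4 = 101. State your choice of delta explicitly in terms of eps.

delta = min(1, eps/51)

Fix eps > 0. We want delta > 0 such that 0 < |w − 5| < delta implies |(5w^2 - 4w - 4) − 101| < eps.
(5w^2 - 4w - 4) − 101 = 5w^2 - 4w - 105 = (w − 5)(5w + 21).
So |(5w^2 - 4w - 4) − 101| = |w − 5|·|5w + 21|.
Assume first that |w − 5| < 1, so |w| < 6. Then |5w + 21| ≤ 5·6 + 21 = 51.
Hence |(5w^2 - 4w - 4) − 101| ≤ 51|w − 5| < eps provided |w − 5| < eps/51.
Choosing delta = min(1, eps/51) ensures both conditions, hence |(5w^2 - 4w - 4) − 101| < eps.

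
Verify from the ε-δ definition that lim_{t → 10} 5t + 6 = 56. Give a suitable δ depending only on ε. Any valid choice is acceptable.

Suppose ε > 0. We need δ > 0 so that 0 < |t − 10| < δ implies |(5t + 6) − 56| < ε.
Since (5t + 6) − 56 = 5(t − 10), we have |(5t + 6) − 56| = 5|t − 10|.
So 5|t − 10| < ε exactly when |t − 10| < ε/5.
Take δ = ε/5. If 0 < |t − 10| < δ then |(5t + 6) − 56| = 5|t − 10| < 5·(ε/5) = ε.

δ = ε/5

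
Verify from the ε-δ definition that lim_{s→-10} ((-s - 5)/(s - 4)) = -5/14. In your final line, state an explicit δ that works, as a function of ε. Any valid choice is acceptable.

Let ε > 0. We want δ > 0 with 0 < |s + 10| < δ ⇒ |(-s - 5)/(s - 4) + 5/14| < ε.
Combining over a common denominator, (-s - 5)/(s - 4) + 5/14 = [(-s - 5)·(-14) − 5·(s - 4)] / [(-14)·(s - 4)] = 9(s + 10) / ((-14)(s - 4)).
So |(-s - 5)/(s - 4) + 5/14| = 9|s + 10| / (14·|s − 4|).
Restrict δ ≤ 7. Then |s + 10| < 7 gives |s − 4| = |(s + 10) + (-14)| ≥ 14 − 7 = 7.
Hence |(-s - 5)/(s - 4) + 5/14| < 9|s + 10|/(14·7) = (9/98)|s + 10|, which is < ε once |s + 10| < (98/9)ε.
Take δ = min(7, (98/9)ε). Then 0 < |s + 10| < δ forces both bounds, so |(-s - 5)/(s - 4) + 5/14| < ε.

δ = min(7, (98/9)ε)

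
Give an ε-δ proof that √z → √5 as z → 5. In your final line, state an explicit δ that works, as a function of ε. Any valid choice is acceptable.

Let ε > 0. We want δ > 0 such that 0 < |z − 5| < δ implies |√z − √5| < ε.
Multiplying by the conjugate, |√z − √5| = |z − 5|/(√z + √5).
Restrict δ ≤ 5 so that |z − 5| < 5 forces z > 0, and then √z + √5 > √5.
Hence |√z − √5| < |z − 5|/√5, which is < ε once |z − 5| < √5·ε.
Take δ = min(5, √5·ε). If 0 < |z − 5| < δ then z > 0 and |√z − √5| < |z − 5|/√5 < ε.

δ = min(5, √5·ε)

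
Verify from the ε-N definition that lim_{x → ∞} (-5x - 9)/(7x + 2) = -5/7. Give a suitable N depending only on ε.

N = (53/49)/ε

Let ε > 0. We seek N > 0 such that x > N implies |(-5x - 9)/(7x + 2) + 5/7| < ε.
(-5x - 9)/(7x + 2) + 5/7 = (7(-5x - 9) − (-5)(7x + 2)) / (7(7x + 2)) = -53/(7(7x + 2)).
For x > 0 we have 7x + 2 > 7x, so |(-5x - 9)/(7x + 2) + 5/7| = 53/(7(7x + 2)) < 53/(7·7x) = (53/49)/x.
Thus |(-5x - 9)/(7x + 2) + 5/7| < ε whenever x > (53/49)/ε.
Take N = (53/49)/ε. If x > N then |(-5x - 9)/(7x + 2) + 5/7| < (53/49)/x < ε.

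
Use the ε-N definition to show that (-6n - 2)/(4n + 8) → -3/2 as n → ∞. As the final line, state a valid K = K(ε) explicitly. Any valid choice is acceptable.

Let ε > 0. For n ≥ 1, |(-6n - 2)/(4n + 8) + 3/2| = |40|/(4(4n + 8)) = 40/(4(4n + 8)).
Since 4n + 8 ≥ 4n for n ≥ 1, this is ≤ 40/(4·4n) = (5/2)/n.
So |(-6n - 2)/(4n + 8) + 3/2| < ε whenever n > (5/2)/ε.
Take K = (5/2)/ε. If n > K then |(-6n - 2)/(4n + 8) + 3/2| ≤ (5/2)/n < ε.

K = (5/2)/ε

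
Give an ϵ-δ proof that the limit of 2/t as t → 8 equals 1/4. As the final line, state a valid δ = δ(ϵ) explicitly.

Fix ϵ > 0. We seek δ > 0 such that 0 < |t − 8| < δ implies |2/t − (1/4)| < ϵ.
|2/t − (1/4)| = 2·|8 − t|/(8·|t|) = 2|t − 8|/(8|t|).
Restrict δ ≤ 4. Then |t − 8| < 4 gives |t| > 4, so 8|t| > 32.
Then |2/t − (1/4)| < 2|t − 8|/32, which is < ϵ when |t − 8| < 16ϵ.
Take δ = min(4, 16ϵ). Then 0 < |t − 8| < δ gives both |t − 8| < 4 and |t − 8| < 16ϵ, so |2/t − (1/4)| < ϵ.

δ = min(4, 16ϵ)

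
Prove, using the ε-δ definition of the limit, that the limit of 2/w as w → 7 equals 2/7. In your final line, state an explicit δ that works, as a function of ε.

δ = min(7/2, (49/4)ε)

Let ε > 0 be given. We seek δ > 0 such that 0 < |w − 7| < δ implies |2/w − (2/7)| < ε.
|2/w − (2/7)| = 2·|7 − w|/(7·|w|) = 2|w − 7|/(7|w|).
Require δ ≤ 7/2 so that |w| > 7 − 7/2 = 7/2, hence 7|w| > 49/2.
Then |2/w − (2/7)| < 2|w − 7|/(49/2), which is < ε when |w − 7| < (49/4)ε.
Take δ = min(7/2, (49/4)ε). Then 0 < |w − 7| < δ gives both |w − 7| < 7/2 and |w − 7| < (49/4)ε, so |2/w − (2/7)| < ε.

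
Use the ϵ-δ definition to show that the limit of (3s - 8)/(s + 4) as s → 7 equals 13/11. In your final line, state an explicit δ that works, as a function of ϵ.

Let ϵ > 0 be given. We want δ > 0 with 0 < |s − 7| < δ ⇒ |(3s - 8)/(s + 4) − (13/11)| < ϵ.
Combining over a common denominator, (3s - 8)/(s + 4) − (13/11) = [(3s - 8)·11 − 13·(s + 4)] / [11·(s + 4)] = 20(s − 7) / (11(s + 4)).
So |(3s - 8)/(s + 4) − (13/11)| = 20|s − 7| / (11·|s + 4|).
Restrict δ ≤ 11/2. Then |s − 7| < 11/2 gives |s + 4| = |(s − 7) + 11| ≥ 11 − 11/2 = 11/2.
Hence |(3s - 8)/(s + 4) − (13/11)| < 20|s − 7|/(11·(11/2)) = (40/121)|s − 7|, which is < ϵ once |s − 7| < (121/40)ϵ.
Take δ = min(11/2, (121/40)ϵ). Then 0 < |s − 7| < δ forces both bounds, so |(3s - 8)/(s + 4) − (13/11)| < ϵ.

δ = min(11/2, (121/40)ϵ)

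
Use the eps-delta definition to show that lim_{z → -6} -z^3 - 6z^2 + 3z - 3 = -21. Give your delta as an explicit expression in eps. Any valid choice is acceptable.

Fix eps > 0. We want delta > 0 such that 0 < |z + 6| < delta implies |(-z^3 - 6z^2 + 3z - 3) + 21| < eps.
(-z^3 - 6z^2 + 3z - 3) + 21 = -z^3 - 6z^2 + 3z + 18 = (z + 6)(-z^2 + 3).
So |(-z^3 - 6z^2 + 3z - 3) + 21| = |z + 6|·|-z^2 + 3|.
Require delta ≤ 2. Then |z + 6| < 2 gives |z| < 8, and by the triangle inequality |-z^2 + 3| ≤ 8^2 + 3 = 67.
Hence |(-z^3 - 6z^2 + 3z - 3) + 21| ≤ 67|z + 6| < eps provided |z + 6| < eps/67.
Choosing delta = min(2, eps/67) ensures both conditions, hence |(-z^3 - 6z^2 + 3z - 3) + 21| < eps.

delta = min(2, eps/67)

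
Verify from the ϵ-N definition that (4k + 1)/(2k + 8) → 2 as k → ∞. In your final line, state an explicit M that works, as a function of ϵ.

M = (15/2)/ϵ

Fix ϵ > 0. For k ≥ 1, |(4k + 1)/(2k + 8) − 2| = |-30|/(2(2k + 8)) = 30/(2(2k + 8)).
Since 2k + 8 ≥ 2k for k ≥ 1, this is ≤ 30/(2·2k) = (15/2)/k.
So |(4k + 1)/(2k + 8) − 2| < ϵ whenever k > (15/2)/ϵ.
Take M = (15/2)/ϵ. If k > M then |(4k + 1)/(2k + 8) − 2| ≤ (15/2)/k < ϵ.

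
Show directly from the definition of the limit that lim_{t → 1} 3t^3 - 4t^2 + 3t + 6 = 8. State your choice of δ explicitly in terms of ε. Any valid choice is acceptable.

δ = min(1, ε/16)

Suppose ε > 0. We want δ > 0 such that 0 < |t − 1| < δ implies |(3t^3 - 4t^2 + 3t + 6) − 8| < ε.
(3t^3 - 4t^2 + 3t + 6) − 8 = 3t^3 - 4t^2 + 3t - 2 = (t − 1)(3t^2 - t + 2).
So |(3t^3 - 4t^2 + 3t + 6) − 8| = |t − 1|·|3t^2 - t + 2|.
Require δ ≤ 1. Then |t − 1| < 1 gives |t| < 2, and by the triangle inequality |3t^2 - t + 2| ≤ 3·2^2 + 2 + 2 = 16.
Hence |(3t^3 - 4t^2 + 3t + 6) − 8| ≤ 16|t − 1| < ε provided |t − 1| < ε/16.
Choosing δ = min(1, ε/16) ensures both conditions, hence |(3t^3 - 4t^2 + 3t + 6) − 8| < ε.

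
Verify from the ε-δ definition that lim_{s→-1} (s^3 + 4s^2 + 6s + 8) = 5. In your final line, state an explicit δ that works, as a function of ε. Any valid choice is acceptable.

δ = min(1, ε/13)

Fix ε > 0. We want δ > 0 such that 0 < |s + 1| < δ implies |(s^3 + 4s^2 + 6s + 8) − 5| < ε.
(s^3 + 4s^2 + 6s + 8) − 5 = s^3 + 4s^2 + 6s + 3 = (s + 1)(s^2 + 3s + 3).
So |(s^3 + 4s^2 + 6s + 8) − 5| = |s + 1|·|s^2 + 3s + 3|.
Require δ ≤ 1. Then |s + 1| < 1 gives |s| < 2, and by the triangle inequality |s^2 + 3s + 3| ≤ 2^2 + 3·2 + 3 = 13.
Hence |(s^3 + 4s^2 + 6s + 8) − 5| ≤ 13|s + 1| < ε provided |s + 1| < ε/13.
Take δ = min(1, ε/13). Then 0 < |s + 1| < δ gives both |s + 1| < 1 and |s + 1| < ε/13, so |(s^3 + 4s^2 + 6s + 8) − 5| < ε.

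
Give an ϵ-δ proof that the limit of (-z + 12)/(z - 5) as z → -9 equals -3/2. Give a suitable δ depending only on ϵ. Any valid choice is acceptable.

δ = min(7, 14ϵ)

Suppose ϵ > 0. We want δ > 0 with 0 < |z + 9| < δ ⇒ |(-z + 12)/(z - 5) + 3/2| < ϵ.
Combining over a common denominator, (-z + 12)/(z - 5) + 3/2 = [(-z + 12)·(-14) − 21·(z - 5)] / [(-14)·(z - 5)] = -7(z + 9) / ((-14)(z - 5)).
So |(-z + 12)/(z - 5) + 3/2| = 7|z + 9| / (14·|z − 5|).
Restrict δ ≤ 7. Then |z + 9| < 7 gives |z − 5| = |(z + 9) + (-14)| ≥ 14 − 7 = 7.
Hence |(-z + 12)/(z - 5) + 3/2| < 7|z + 9|/(14·7) = (1/14)|z + 9|, which is < ϵ once |z + 9| < 14ϵ.
Take δ = min(7, 14ϵ). Then 0 < |z + 9| < δ forces both bounds, so |(-z + 12)/(z - 5) + 3/2| < ϵ.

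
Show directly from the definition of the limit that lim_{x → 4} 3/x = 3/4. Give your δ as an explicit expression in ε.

Let ε > 0. We seek δ > 0 such that 0 < |x − 4| < δ implies |3/x − (3/4)| < ε.
|3/x − (3/4)| = 3·|4 − x|/(4·|x|) = 3|x − 4|/(4|x|).
Require δ ≤ 2 so that |x| > 4 − 2 = 2, hence 4|x| > 8.
Then |3/x − (3/4)| < 3|x − 4|/8, which is < ε when |x − 4| < (8/3)ε.
Take δ = min(2, (8/3)ε). Then 0 < |x − 4| < δ gives both |x − 4| < 2 and |x − 4| < (8/3)ε, so |3/x − (3/4)| < ε.

δ = min(2, (8/3)ε)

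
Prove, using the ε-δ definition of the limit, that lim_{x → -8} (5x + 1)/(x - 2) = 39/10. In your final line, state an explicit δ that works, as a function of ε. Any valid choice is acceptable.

δ = min(5, (50/11)ε)

Suppose ε > 0. We want δ > 0 with 0 < |x + 8| < δ ⇒ |(5x + 1)/(x - 2) − (39/10)| < ε.
Combining over a common denominator, (5x + 1)/(x - 2) − (39/10) = [(5x + 1)·(-10) − (-39)·(x - 2)] / [(-10)·(x - 2)] = -11(x + 8) / ((-10)(x - 2)).
So |(5x + 1)/(x - 2) − (39/10)| = 11|x + 8| / (10·|x − 2|).
Restrict δ ≤ 5. Then |x + 8| < 5 gives |x − 2| = |(x + 8) + (-10)| ≥ 10 − 5 = 5.
Hence |(5x + 1)/(x - 2) − (39/10)| < 11|x + 8|/(10·5) = (11/50)|x + 8|, which is < ε once |x + 8| < (50/11)ε.
Take δ = min(5, (50/11)ε). Then 0 < |x + 8| < δ forces both bounds, so |(5x + 1)/(x - 2) − (39/10)| < ε.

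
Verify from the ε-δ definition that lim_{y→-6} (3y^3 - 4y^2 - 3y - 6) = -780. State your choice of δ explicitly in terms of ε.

Suppose ε > 0. We want δ > 0 such that 0 < |y + 6| < δ implies |(3y^3 - 4y^2 - 3y - 6) + 780| < ε.
(3y^3 - 4y^2 - 3y - 6) + 780 = 3y^3 - 4y^2 - 3y + 774 = (y + 6)(3y^2 - 22y + 129).
So |(3y^3 - 4y^2 - 3y - 6) + 780| = |y + 6|·|3y^2 - 22y + 129|.
Assume first that |y + 6| < 1, so |y| < 7. Then |3y^2 - 22y + 129| ≤ 3·7^2 + 22·7 + 129 = 430.
Hence |(3y^3 - 4y^2 - 3y - 6) + 780| ≤ 430|y + 6| < ε provided |y + 6| < ε/430.
Choosing δ = min(1, ε/430) ensures both conditions, hence |(3y^3 - 4y^2 - 3y - 6) + 780| < ε.

δ = min(1, ε/430)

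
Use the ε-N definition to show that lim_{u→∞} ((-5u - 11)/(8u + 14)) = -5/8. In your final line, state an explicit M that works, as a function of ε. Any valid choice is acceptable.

M = (9/32)/ε

Let ε > 0 be given. We seek M > 0 such that u > M implies |(-5u - 11)/(8u + 14) + 5/8| < ε.
(-5u - 11)/(8u + 14) + 5/8 = (8(-5u - 11) − (-5)(8u + 14)) / (8(8u + 14)) = -18/(8(8u + 14)).
For u > 0 we have 8u + 14 > 8u, so |(-5u - 11)/(8u + 14) + 5/8| = 18/(8(8u + 14)) < 18/(8·8u) = (9/32)/u.
Thus |(-5u - 11)/(8u + 14) + 5/8| < ε whenever u > (9/32)/ε.
Take M = (9/32)/ε. If u > M then |(-5u - 11)/(8u + 14) + 5/8| < (9/32)/u < ε.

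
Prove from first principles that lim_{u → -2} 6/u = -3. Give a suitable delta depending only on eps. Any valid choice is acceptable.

Let eps > 0 be given. We seek delta > 0 such that 0 < |u + 2| < delta implies |6/u + 3| < eps.
|6/u + 3| = 6·|-2 − u|/(2·|u|) = 6|u + 2|/(2|u|).
Restrict delta ≤ 1. Then |u + 2| < 1 gives |u| > 1, so 2|u| > 2.
Then |6/u + 3| < 6|u + 2|/2, which is < eps when |u + 2| < (1/3)eps.
Take delta = min(1, (1/3)eps). Then 0 < |u + 2| < delta gives both |u + 2| < 1 and |u + 2| < (1/3)eps, so |6/u + 3| < eps.

delta = min(1, (1/3)eps)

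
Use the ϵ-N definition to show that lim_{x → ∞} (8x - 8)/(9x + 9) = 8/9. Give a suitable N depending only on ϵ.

Fix ϵ > 0. We seek N > 0 such that x > N implies |(8x - 8)/(9x + 9) − (8/9)| < ϵ.
(8x - 8)/(9x + 9) − (8/9) = (9(8x - 8) − 8(9x + 9)) / (9(9x + 9)) = -144/(9(9x + 9)).
For x > 0 we have 9x + 9 > 9x, so |(8x - 8)/(9x + 9) − (8/9)| = 144/(9(9x + 9)) < 144/(9·9x) = (16/9)/x.
Thus |(8x - 8)/(9x + 9) − (8/9)| < ϵ whenever x > (16/9)/ϵ.
Take N = (16/9)/ϵ. If x > N then |(8x - 8)/(9x + 9) − (8/9)| < (16/9)/x < ϵ.

N = (16/9)/ϵ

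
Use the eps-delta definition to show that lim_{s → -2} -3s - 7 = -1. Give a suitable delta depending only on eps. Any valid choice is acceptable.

delta = eps/3

Let eps > 0. We need delta > 0 so that 0 < |s + 2| < delta implies |(-3s - 7) + 1| < eps.
Since (-3s - 7) + 1 = -3(s + 2), we have |(-3s - 7) + 1| = 3|s + 2|.
Thus it suffices that |s + 2| < eps/3.
Choosing delta = eps/3 gives |(-3s - 7) + 1| = 3|s + 2| < eps whenever |s + 2| < delta.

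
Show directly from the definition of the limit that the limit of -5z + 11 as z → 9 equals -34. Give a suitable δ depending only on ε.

δ = ε/5

Let ε > 0 be given. We need δ > 0 so that 0 < |z − 9| < δ implies |(-5z + 11) + 34| < ε.
|(-5z + 11) + 34| = |-5z + 45| = 5|z − 9|.
Thus it suffices that |z − 9| < ε/5.
Take δ = ε/5. If 0 < |z − 9| < δ then |(-5z + 11) + 34| = 5|z − 9| < 5·(ε/5) = ε.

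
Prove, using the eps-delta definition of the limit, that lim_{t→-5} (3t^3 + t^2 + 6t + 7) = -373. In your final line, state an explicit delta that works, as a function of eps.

delta = min(1, eps/268)

Suppose eps > 0. We want delta > 0 such that 0 < |t + 5| < delta implies |(3t^3 + t^2 + 6t + 7) + 373| < eps.
(3t^3 + t^2 + 6t + 7) + 373 = 3t^3 + t^2 + 6t + 380 = (t + 5)(3t^2 - 14t + 76).
So |(3t^3 + t^2 + 6t + 7) + 373| = |t + 5|·|3t^2 - 14t + 76|.
Require delta ≤ 1. Then |t + 5| < 1 gives |t| < 6, and by the triangle inequality |3t^2 - 14t + 76| ≤ 3·6^2 + 14·6 + 76 = 268.
Hence |(3t^3 + t^2 + 6t + 7) + 373| ≤ 268|t + 5| < eps provided |t + 5| < eps/268.
Choosing delta = min(1, eps/268) ensures both conditions, hence |(3t^3 + t^2 + 6t + 7) + 373| < eps.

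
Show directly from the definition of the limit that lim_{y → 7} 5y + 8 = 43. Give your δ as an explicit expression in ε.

Let ε > 0 be given. We need δ > 0 so that 0 < |y − 7| < δ implies |(5y + 8) − 43| < ε.
Since (5y + 8) − 43 = 5(y − 7), we have |(5y + 8) − 43| = 5|y − 7|.
Thus it suffices that |y − 7| < ε/5.
Choosing δ = ε/5 gives |(5y + 8) − 43| = 5|y − 7| < ε whenever |y − 7| < δ.

δ = ε/5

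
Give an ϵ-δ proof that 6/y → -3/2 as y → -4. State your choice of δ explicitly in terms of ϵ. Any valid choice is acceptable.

δ = min(2, (4/3)ϵ)

Let ϵ > 0. We seek δ > 0 such that 0 < |y + 4| < δ implies |6/y + 3/2| < ϵ.
|6/y + 3/2| = 6·|-4 − y|/(4·|y|) = 6|y + 4|/(4|y|).
Require δ ≤ 2 so that |y| > 4 − 2 = 2, hence 4|y| > 8.
Then |6/y + 3/2| < 6|y + 4|/8, which is < ϵ when |y + 4| < (4/3)ϵ.
Take δ = min(2, (4/3)ϵ). Then 0 < |y + 4| < δ gives both |y + 4| < 2 and |y + 4| < (4/3)ϵ, so |6/y + 3/2| < ϵ.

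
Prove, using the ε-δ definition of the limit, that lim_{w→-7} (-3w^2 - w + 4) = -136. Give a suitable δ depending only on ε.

Fix ε > 0. We want δ > 0 such that 0 < |w + 7| < δ implies |(-3w^2 - w + 4) + 136| < ε.
(-3w^2 - w + 4) + 136 = -3w^2 - w + 140 = (w + 7)(-3w + 20).
So |(-3w^2 - w + 4) + 136| = |w + 7|·|-3w + 20|.
Assume first that |w + 7| < 1, so |w| < 8. Then |-3w + 20| ≤ 3·8 + 20 = 44.
Hence |(-3w^2 - w + 4) + 136| ≤ 44|w + 7| < ε provided |w + 7| < ε/44.
Take δ = min(1, ε/44). Then 0 < |w + 7| < δ gives both |w + 7| < 1 and |w + 7| < ε/44, so |(-3w^2 - w + 4) + 136| < ε.

δ = min(1, ε/44)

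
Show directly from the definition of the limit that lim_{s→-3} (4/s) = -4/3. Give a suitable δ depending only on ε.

δ = min(3/2, (9/8)ε)

Let ε > 0 be given. We seek δ > 0 such that 0 < |s + 3| < δ implies |4/s + 4/3| < ε.
|4/s + 4/3| = 4·|-3 − s|/(3·|s|) = 4|s + 3|/(3|s|).
Require δ ≤ 3/2 so that |s| > 3 − 3/2 = 3/2, hence 3|s| > 9/2.
Then |4/s + 4/3| < 4|s + 3|/(9/2), which is < ε when |s + 3| < (9/8)ε.
Take δ = min(3/2, (9/8)ε). Then 0 < |s + 3| < δ gives both |s + 3| < 3/2 and |s + 3| < (9/8)ε, so |4/s + 4/3| < ε.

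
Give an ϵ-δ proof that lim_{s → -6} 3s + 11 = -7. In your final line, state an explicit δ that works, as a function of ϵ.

δ = ϵ/3

Suppose ϵ > 0. We need δ > 0 so that 0 < |s + 6| < δ implies |(3s + 11) + 7| < ϵ.
|(3s + 11) + 7| = |3s + 18| = 3|s + 6|.
So 3|s + 6| < ϵ exactly when |s + 6| < ϵ/3.
Choosing δ = ϵ/3 gives |(3s + 11) + 7| = 3|s + 6| < ϵ whenever |s + 6| < δ.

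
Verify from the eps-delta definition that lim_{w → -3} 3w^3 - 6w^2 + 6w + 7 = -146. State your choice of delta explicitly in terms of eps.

Let eps > 0 be given. We want delta > 0 such that 0 < |w + 3| < delta implies |(3w^3 - 6w^2 + 6w + 7) + 146| < eps.
(3w^3 - 6w^2 + 6w + 7) + 146 = 3w^3 - 6w^2 + 6w + 153 = (w + 3)(3w^2 - 15w + 51).
So |(3w^3 - 6w^2 + 6w + 7) + 146| = |w + 3|·|3w^2 - 15w + 51|.
Require delta ≤ 2. Then |w + 3| < 2 gives |w| < 5, and by the triangle inequality |3w^2 - 15w + 51| ≤ 3·5^2 + 15·5 + 51 = 201.
Hence |(3w^3 - 6w^2 + 6w + 7) + 146| ≤ 201|w + 3| < eps provided |w + 3| < eps/201.
Take delta = min(2, eps/201). Then 0 < |w + 3| < delta gives both |w + 3| < 2 and |w + 3| < eps/201, so |(3w^3 - 6w^2 + 6w + 7) + 146| < eps.

delta = min(2, eps/201)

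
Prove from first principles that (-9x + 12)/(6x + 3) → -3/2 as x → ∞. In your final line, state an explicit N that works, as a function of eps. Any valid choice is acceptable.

N = (11/4)/eps

Fix eps > 0. We seek N > 0 such that x > N implies |(-9x + 12)/(6x + 3) + 3/2| < eps.
(-9x + 12)/(6x + 3) + 3/2 = (6(-9x + 12) − (-9)(6x + 3)) / (6(6x + 3)) = 99/(6(6x + 3)).
For x > 0 we have 6x + 3 > 6x, so |(-9x + 12)/(6x + 3) + 3/2| = 99/(6(6x + 3)) < 99/(6·6x) = (11/4)/x.
Thus |(-9x + 12)/(6x + 3) + 3/2| < eps whenever x > (11/4)/eps.
Take N = (11/4)/eps. If x > N then |(-9x + 12)/(6x + 3) + 3/2| < (11/4)/x < eps.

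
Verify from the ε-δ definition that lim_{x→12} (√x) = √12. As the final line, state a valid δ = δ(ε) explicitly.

Suppose ε > 0. We want δ > 0 such that 0 < |x − 12| < δ implies |√x − √12| < ε.
Rationalise: √x − √12 = (x − 12)/(√x + √12), so |√x − √12| = |x − 12|/(√x + √12).
Restrict δ ≤ 12 so that |x − 12| < 12 forces x > 0, and then √x + √12 > √12.
Hence |√x − √12| < |x − 12|/√12, which is < ε once |x − 12| < √12·ε.
Take δ = min(12, √12·ε). If 0 < |x − 12| < δ then x > 0 and |√x − √12| < |x − 12|/√12 < ε.

δ = min(12, √12·ε)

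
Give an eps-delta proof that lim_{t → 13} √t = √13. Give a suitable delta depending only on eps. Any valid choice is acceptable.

delta = min(13, √13·eps)

Let eps > 0 be given. We want delta > 0 such that 0 < |t − 13| < delta implies |√t − √13| < eps.
Rationalise: √t − √13 = (t − 13)/(√t + √13), so |√t − √13| = |t − 13|/(√t + √13).
Restrict delta ≤ 13 so that |t − 13| < 13 forces t > 0, and then √t + √13 > √13.
Hence |√t − √13| < |t − 13|/√13, which is < eps once |t − 13| < √13·eps.
Take delta = min(13, √13·eps). If 0 < |t − 13| < delta then t > 0 and |√t − √13| < |t − 13|/√13 < eps.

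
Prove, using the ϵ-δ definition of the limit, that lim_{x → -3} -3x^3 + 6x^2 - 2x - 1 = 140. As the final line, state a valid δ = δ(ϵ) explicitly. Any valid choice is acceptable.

δ = min(2, ϵ/197)

Let ϵ > 0. We want δ > 0 such that 0 < |x + 3| < δ implies |(-3x^3 + 6x^2 - 2x - 1) − 140| < ϵ.
(-3x^3 + 6x^2 - 2x - 1) − 140 = -3x^3 + 6x^2 - 2x - 141 = (x + 3)(-3x^2 + 15x - 47).
So |(-3x^3 + 6x^2 - 2x - 1) − 140| = |x + 3|·|-3x^2 + 15x - 47|.
Require δ ≤ 2. Then |x + 3| < 2 gives |x| < 5, and by the triangle inequality |-3x^2 + 15x - 47| ≤ 3·5^2 + 15·5 + 47 = 197.
Hence |(-3x^3 + 6x^2 - 2x - 1) − 140| ≤ 197|x + 3| < ϵ provided |x + 3| < ϵ/197.
Choosing δ = min(2, ϵ/197) ensures both conditions, hence |(-3x^3 + 6x^2 - 2x - 1) − 140| < ϵ.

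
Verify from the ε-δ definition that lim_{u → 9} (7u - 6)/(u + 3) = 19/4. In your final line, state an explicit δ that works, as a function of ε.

δ = min(6, (8/3)ε)

Suppose ε > 0. We want δ > 0 with 0 < |u − 9| < δ ⇒ |(7u - 6)/(u + 3) − (19/4)| < ε.
Combining over a common denominator, (7u - 6)/(u + 3) − (19/4) = [(7u - 6)·12 − 57·(u + 3)] / [12·(u + 3)] = 27(u − 9) / (12(u + 3)).
So |(7u - 6)/(u + 3) − (19/4)| = 27|u − 9| / (12·|u + 3|).
Restrict δ ≤ 6. Then |u − 9| < 6 gives |u + 3| = |(u − 9) + 12| ≥ 12 − 6 = 6.
Hence |(7u - 6)/(u + 3) − (19/4)| < 27|u − 9|/(12·6) = (3/8)|u − 9|, which is < ε once |u − 9| < (8/3)ε.
Take δ = min(6, (8/3)ε). Then 0 < |u − 9| < δ forces both bounds, so |(7u - 6)/(u + 3) − (19/4)| < ε.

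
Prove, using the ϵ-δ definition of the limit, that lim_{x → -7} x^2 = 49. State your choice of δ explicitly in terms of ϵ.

δ = min(1, ϵ/15)

Let ϵ > 0. We seek δ > 0 with 0 < |x + 7| < δ ⇒ |x^2 − 49| < ϵ.
Factor: x^2 − 49 = (x + 7)(x - 7), so |x^2 − 49| = |x + 7|·|x - 7|.
Restrict δ ≤ 1. Then |x + 7| < 1 gives |x| < 8, so by the triangle inequality |x - 7| ≤ 8 + 7 = 15.
Hence |x^2 − 49| ≤ 15|x + 7|, which is < ϵ once |x + 7| < ϵ/15.
Take δ = min(1, ϵ/15). If 0 < |x + 7| < δ then both bounds hold and |x^2 − 49| ≤ 15|x + 7| < 15·(ϵ/15) = ϵ.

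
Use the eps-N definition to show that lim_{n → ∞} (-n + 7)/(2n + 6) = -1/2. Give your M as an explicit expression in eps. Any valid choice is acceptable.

M = 5/eps

Let eps > 0 be given. For n ≥ 1, |(-n + 7)/(2n + 6) + 1/2| = |20|/(2(2n + 6)) = 20/(2(2n + 6)).
Since 2n + 6 ≥ 2n for n ≥ 1, this is ≤ 20/(2·2n) = 5/n.
So |(-n + 7)/(2n + 6) + 1/2| < eps whenever n > 5/eps.
Take M = 5/eps. If n > M then |(-n + 7)/(2n + 6) + 1/2| ≤ 5/n < eps.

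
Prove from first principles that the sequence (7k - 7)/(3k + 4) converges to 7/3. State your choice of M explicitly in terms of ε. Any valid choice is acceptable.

M = (49/9)/ε

Let ε > 0 be given. For k ≥ 1, |(7k - 7)/(3k + 4) − (7/3)| = |-49|/(3(3k + 4)) = 49/(3(3k + 4)).
Since 3k + 4 ≥ 3k for k ≥ 1, this is ≤ 49/(3·3k) = (49/9)/k.
So |(7k - 7)/(3k + 4) − (7/3)| < ε whenever k > (49/9)/ε.
Take M = (49/9)/ε. If k > M then |(7k - 7)/(3k + 4) − (7/3)| ≤ (49/9)/k < ε.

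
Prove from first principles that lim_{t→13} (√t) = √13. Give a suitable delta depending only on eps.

delta = min(13, √13·eps)

Let eps > 0. We want delta > 0 such that 0 < |t − 13| < delta implies |√t − √13| < eps.
Multiplying by the conjugate, |√t − √13| = |t − 13|/(√t + √13).
Restrict delta ≤ 13 so that |t − 13| < 13 forces t > 0, and then √t + √13 > √13.
Hence |√t − √13| < |t − 13|/√13, which is < eps once |t − 13| < √13·eps.
Take delta = min(13, √13·eps). If 0 < |t − 13| < delta then t > 0 and |√t − √13| < |t − 13|/√13 < eps.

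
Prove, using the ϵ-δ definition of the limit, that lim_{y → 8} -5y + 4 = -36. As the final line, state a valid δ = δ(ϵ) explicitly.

Suppose ϵ > 0. We need δ > 0 so that 0 < |y − 8| < δ implies |(-5y + 4) + 36| < ϵ.
Since (-5y + 4) + 36 = -5(y − 8), we have |(-5y + 4) + 36| = 5|y − 8|.
So 5|y − 8| < ϵ exactly when |y − 8| < ϵ/5.
Choosing δ = ϵ/5 gives |(-5y + 4) + 36| = 5|y − 8| < ϵ whenever |y − 8| < δ.

δ = ϵ/5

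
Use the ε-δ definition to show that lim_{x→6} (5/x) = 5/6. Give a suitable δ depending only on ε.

Let ε > 0 be given. We seek δ > 0 such that 0 < |x − 6| < δ implies |5/x − (5/6)| < ε.
|5/x − (5/6)| = 5·|6 − x|/(6·|x|) = 5|x − 6|/(6|x|).
Require δ ≤ 3 so that |x| > 6 − 3 = 3, hence 6|x| > 18.
Then |5/x − (5/6)| < 5|x − 6|/18, which is < ε when |x − 6| < (18/5)ε.
Take δ = min(3, (18/5)ε). Then 0 < |x − 6| < δ gives both |x − 6| < 3 and |x − 6| < (18/5)ε, so |5/x − (5/6)| < ε.

δ = min(3, (18/5)ε)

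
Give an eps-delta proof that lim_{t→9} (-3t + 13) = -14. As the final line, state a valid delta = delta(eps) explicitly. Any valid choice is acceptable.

Let eps > 0. We need delta > 0 so that 0 < |t − 9| < delta implies |(-3t + 13) + 14| < eps.
Since (-3t + 13) + 14 = -3(t − 9), we have |(-3t + 13) + 14| = 3|t − 9|.
Thus it suffices that |t − 9| < eps/3.
Take delta = eps/3. If 0 < |t − 9| < delta then |(-3t + 13) + 14| = 3|t − 9| < 3·(eps/3) = eps.

delta = eps/3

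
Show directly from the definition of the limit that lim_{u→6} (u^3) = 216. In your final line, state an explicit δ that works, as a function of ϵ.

Fix ϵ > 0. We seek δ > 0 with 0 < |u − 6| < δ ⇒ |u^3 − 216| < ϵ.
Factor: u^3 − 216 = (u − 6)(u^2 + 6u + 36), so |u^3 − 216| = |u − 6|·|u^2 + 6u + 36|.
Impose δ ≤ 2 so that |u| < 8; then |u^2 + 6u + 36| ≤ 148.
Hence |u^3 − 216| ≤ 148|u − 6|, which is < ϵ once |u − 6| < ϵ/148.
Take δ = min(2, ϵ/148). If 0 < |u − 6| < δ then both bounds hold and |u^3 − 216| ≤ 148|u − 6| < 148·(ϵ/148) = ϵ.

δ = min(2, ϵ/148)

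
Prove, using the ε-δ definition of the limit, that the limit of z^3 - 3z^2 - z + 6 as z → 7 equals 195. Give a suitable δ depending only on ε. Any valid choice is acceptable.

δ = min(2, ε/144)

Suppose ε > 0. We want δ > 0 such that 0 < |z − 7| < δ implies |(z^3 - 3z^2 - z + 6) − 195| < ε.
(z^3 - 3z^2 - z + 6) − 195 = z^3 - 3z^2 - z - 189 = (z − 7)(z^2 + 4z + 27).
So |(z^3 - 3z^2 - z + 6) − 195| = |z − 7|·|z^2 + 4z + 27|.
Require δ ≤ 2. Then |z − 7| < 2 gives |z| < 9, and by the triangle inequality |z^2 + 4z + 27| ≤ 9^2 + 4·9 + 27 = 144.
Hence |(z^3 - 3z^2 - z + 6) − 195| ≤ 144|z − 7| < ε provided |z − 7| < ε/144.
Choosing δ = min(2, ε/144) ensures both conditions, hence |(z^3 - 3z^2 - z + 6) − 195| < ε.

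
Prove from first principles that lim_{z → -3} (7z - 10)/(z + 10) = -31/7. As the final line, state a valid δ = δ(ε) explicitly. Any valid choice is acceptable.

δ = min(7/2, (49/160)ε)

Let ε > 0 be given. We want δ > 0 with 0 < |z + 3| < δ ⇒ |(7z - 10)/(z + 10) + 31/7| < ε.
Combining over a common denominator, (7z - 10)/(z + 10) + 31/7 = [(7z - 10)·7 − (-31)·(z + 10)] / [7·(z + 10)] = 80(z + 3) / (7(z + 10)).
So |(7z - 10)/(z + 10) + 31/7| = 80|z + 3| / (7·|z + 10|).
Restrict δ ≤ 7/2. Then |z + 3| < 7/2 gives |z + 10| = |(z + 3) + 7| ≥ 7 − 7/2 = 7/2.
Hence |(7z - 10)/(z + 10) + 31/7| < 80|z + 3|/(7·(7/2)) = (160/49)|z + 3|, which is < ε once |z + 3| < (49/160)ε.
Take δ = min(7/2, (49/160)ε). Then 0 < |z + 3| < δ forces both bounds, so |(7z - 10)/(z + 10) + 31/7| < ε.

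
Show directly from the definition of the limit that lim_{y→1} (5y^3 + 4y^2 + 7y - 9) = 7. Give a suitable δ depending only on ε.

δ = min(1, ε/54)

Let ε > 0. We want δ > 0 such that 0 < |y − 1| < δ implies |(5y^3 + 4y^2 + 7y - 9) − 7| < ε.
(5y^3 + 4y^2 + 7y - 9) − 7 = 5y^3 + 4y^2 + 7y - 16 = (y − 1)(5y^2 + 9y + 16).
So |(5y^3 + 4y^2 + 7y - 9) − 7| = |y − 1|·|5y^2 + 9y + 16|.
Assume first that |y − 1| < 1, so |y| < 2. Then |5y^2 + 9y + 16| ≤ 5·2^2 + 9·2 + 16 = 54.
Hence |(5y^3 + 4y^2 + 7y - 9) − 7| ≤ 54|y − 1| < ε provided |y − 1| < ε/54.
Choosing δ = min(1, ε/54) ensures both conditions, hence |(5y^3 + 4y^2 + 7y - 9) − 7| < ε.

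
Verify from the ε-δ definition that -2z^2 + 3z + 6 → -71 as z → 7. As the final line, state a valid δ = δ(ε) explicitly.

δ = min(1, ε/27)

Let ε > 0. We want δ > 0 such that 0 < |z − 7| < δ implies |(-2z^2 + 3z + 6) + 71| < ε.
(-2z^2 + 3z + 6) + 71 = -2z^2 + 3z + 77 = (z − 7)(-2z - 11).
So |(-2z^2 + 3z + 6) + 71| = |z − 7|·|-2z - 11|.
Assume first that |z − 7| < 1, so |z| < 8. Then |-2z - 11| ≤ 2·8 + 11 = 27.
Hence |(-2z^2 + 3z + 6) + 71| ≤ 27|z − 7| < ε provided |z − 7| < ε/27.
Choosing δ = min(1, ε/27) ensures both conditions, hence |(-2z^2 + 3z + 6) + 71| < ε.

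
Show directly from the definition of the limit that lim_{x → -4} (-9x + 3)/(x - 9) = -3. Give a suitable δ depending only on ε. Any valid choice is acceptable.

Let ε > 0. We want δ > 0 with 0 < |x + 4| < δ ⇒ |(-9x + 3)/(x - 9) + 3| < ε.
Combining over a common denominator, (-9x + 3)/(x - 9) + 3 = [(-9x + 3)·(-13) − 39·(x - 9)] / [(-13)·(x - 9)] = 78(x + 4) / ((-13)(x - 9)).
So |(-9x + 3)/(x - 9) + 3| = 78|x + 4| / (13·|x − 9|).
Require δ ≤ 13/2, so |x − 9| ≥ |-13| − |x + 4| > 13 − 13/2 = 13/2.
Hence |(-9x + 3)/(x - 9) + 3| < 78|x + 4|/(13·(13/2)) = (12/13)|x + 4|, which is < ε once |x + 4| < (13/12)ε.
Take δ = min(13/2, (13/12)ε). Then 0 < |x + 4| < δ forces both bounds, so |(-9x + 3)/(x - 9) + 3| < ε.

δ = min(13/2, (13/12)ε)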